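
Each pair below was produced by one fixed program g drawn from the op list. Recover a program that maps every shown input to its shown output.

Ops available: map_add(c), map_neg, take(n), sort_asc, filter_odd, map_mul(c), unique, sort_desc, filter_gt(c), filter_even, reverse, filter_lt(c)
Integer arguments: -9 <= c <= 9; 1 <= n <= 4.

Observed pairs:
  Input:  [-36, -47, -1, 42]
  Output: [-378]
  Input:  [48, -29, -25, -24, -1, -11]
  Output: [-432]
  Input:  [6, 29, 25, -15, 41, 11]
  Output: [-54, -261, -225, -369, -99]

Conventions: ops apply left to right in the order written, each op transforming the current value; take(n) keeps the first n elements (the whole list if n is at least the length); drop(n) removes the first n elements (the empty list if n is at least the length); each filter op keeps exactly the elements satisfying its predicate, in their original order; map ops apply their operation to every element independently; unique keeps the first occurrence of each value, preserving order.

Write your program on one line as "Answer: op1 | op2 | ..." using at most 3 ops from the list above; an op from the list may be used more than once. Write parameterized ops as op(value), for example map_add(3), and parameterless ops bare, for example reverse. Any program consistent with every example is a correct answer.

map_mul(9) | filter_gt(8) | map_neg

Check, running the answer program on each example:
  [-36, -47, -1, 42] -> [-324, -423, -9, 378] -> [378] -> [-378]
  [48, -29, -25, -24, -1, -11] -> [432, -261, -225, -216, -9, -99] -> [432] -> [-432]
  [6, 29, 25, -15, 41, 11] -> [54, 261, 225, -135, 369, 99] -> [54, 261, 225, 369, 99] -> [-54, -261, -225, -369, -99]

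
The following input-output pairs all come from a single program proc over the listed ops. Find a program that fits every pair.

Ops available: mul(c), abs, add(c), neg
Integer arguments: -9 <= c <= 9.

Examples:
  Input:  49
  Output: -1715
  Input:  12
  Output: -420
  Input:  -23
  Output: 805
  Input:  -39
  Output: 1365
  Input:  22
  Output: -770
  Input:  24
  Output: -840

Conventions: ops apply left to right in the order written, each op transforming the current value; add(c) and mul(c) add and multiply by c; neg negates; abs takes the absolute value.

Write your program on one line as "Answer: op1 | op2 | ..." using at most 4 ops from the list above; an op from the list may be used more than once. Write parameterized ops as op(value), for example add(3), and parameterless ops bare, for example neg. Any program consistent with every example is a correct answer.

neg | mul(5) | mul(7)

Check, running the answer program on each example:
  49 -> -49 -> -245 -> -1715
  12 -> -12 -> -60 -> -420
  -23 -> 23 -> 115 -> 805
  -39 -> 39 -> 195 -> 1365
  22 -> -22 -> -110 -> -770
  24 -> -24 -> -120 -> -840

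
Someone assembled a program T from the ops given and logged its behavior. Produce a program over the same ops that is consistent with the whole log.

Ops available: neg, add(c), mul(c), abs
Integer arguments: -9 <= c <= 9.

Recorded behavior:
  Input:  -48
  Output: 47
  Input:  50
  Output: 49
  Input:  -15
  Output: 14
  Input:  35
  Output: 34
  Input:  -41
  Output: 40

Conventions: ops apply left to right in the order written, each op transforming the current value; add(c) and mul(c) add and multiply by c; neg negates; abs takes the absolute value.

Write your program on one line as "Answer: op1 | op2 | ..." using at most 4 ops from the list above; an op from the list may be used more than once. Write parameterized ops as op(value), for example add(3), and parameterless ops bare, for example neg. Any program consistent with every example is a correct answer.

abs | add(7) | add(-8)

Check, running the answer program on each example:
  -48 -> 48 -> 55 -> 47
  50 -> 50 -> 57 -> 49
  -15 -> 15 -> 22 -> 14
  35 -> 35 -> 42 -> 34
  -41 -> 41 -> 48 -> 40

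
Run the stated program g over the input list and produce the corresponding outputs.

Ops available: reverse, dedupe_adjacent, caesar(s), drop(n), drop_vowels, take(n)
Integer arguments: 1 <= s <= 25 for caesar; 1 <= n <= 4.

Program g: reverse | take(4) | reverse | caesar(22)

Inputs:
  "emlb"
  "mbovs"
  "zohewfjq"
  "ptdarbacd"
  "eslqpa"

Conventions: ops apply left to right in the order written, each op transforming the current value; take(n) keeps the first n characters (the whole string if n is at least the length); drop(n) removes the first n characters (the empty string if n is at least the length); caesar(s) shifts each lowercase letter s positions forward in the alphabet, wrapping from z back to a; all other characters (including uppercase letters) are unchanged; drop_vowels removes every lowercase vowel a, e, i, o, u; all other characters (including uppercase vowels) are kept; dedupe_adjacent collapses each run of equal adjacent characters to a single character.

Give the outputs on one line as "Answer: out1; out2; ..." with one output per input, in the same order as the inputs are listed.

Execution, op by op:
  "emlb" -> "blme" -> "blme" -> "emlb" -> "aihx"
  "mbovs" -> "svobm" -> "svob" -> "bovs" -> "xkro"
  "zohewfjq" -> "qjfwehoz" -> "qjfw" -> "wfjq" -> "sbfm"
  "ptdarbacd" -> "dcabradtp" -> "dcab" -> "bacd" -> "xwyz"
  "eslqpa" -> "apqlse" -> "apql" -> "lqpa" -> "hmlw"

"aihx"; "xkro"; "sbfm"; "xwyz"; "hmlw"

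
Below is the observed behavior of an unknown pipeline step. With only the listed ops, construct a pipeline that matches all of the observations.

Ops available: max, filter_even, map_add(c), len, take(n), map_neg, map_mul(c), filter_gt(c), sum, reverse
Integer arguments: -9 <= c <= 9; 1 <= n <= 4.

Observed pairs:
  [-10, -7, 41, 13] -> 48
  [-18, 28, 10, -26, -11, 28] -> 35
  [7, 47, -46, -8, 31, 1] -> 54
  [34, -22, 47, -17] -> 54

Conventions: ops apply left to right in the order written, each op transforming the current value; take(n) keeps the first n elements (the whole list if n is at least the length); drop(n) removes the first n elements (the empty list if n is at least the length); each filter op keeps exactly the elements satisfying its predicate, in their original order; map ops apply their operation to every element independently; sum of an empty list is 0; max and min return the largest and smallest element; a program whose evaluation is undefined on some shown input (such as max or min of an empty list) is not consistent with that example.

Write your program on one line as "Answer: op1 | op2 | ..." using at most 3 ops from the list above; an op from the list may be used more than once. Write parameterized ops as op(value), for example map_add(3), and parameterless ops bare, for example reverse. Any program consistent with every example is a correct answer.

take(4) | map_add(7) | max

Check, running the answer program on each example:
  [-10, -7, 41, 13] -> [-10, -7, 41, 13] -> [-3, 0, 48, 20] -> 48
  [-18, 28, 10, -26, -11, 28] -> [-18, 28, 10, -26] -> [-11, 35, 17, -19] -> 35
  [7, 47, -46, -8, 31, 1] -> [7, 47, -46, -8] -> [14, 54, -39, -1] -> 54
  [34, -22, 47, -17] -> [34, -22, 47, -17] -> [41, -15, 54, -10] -> 54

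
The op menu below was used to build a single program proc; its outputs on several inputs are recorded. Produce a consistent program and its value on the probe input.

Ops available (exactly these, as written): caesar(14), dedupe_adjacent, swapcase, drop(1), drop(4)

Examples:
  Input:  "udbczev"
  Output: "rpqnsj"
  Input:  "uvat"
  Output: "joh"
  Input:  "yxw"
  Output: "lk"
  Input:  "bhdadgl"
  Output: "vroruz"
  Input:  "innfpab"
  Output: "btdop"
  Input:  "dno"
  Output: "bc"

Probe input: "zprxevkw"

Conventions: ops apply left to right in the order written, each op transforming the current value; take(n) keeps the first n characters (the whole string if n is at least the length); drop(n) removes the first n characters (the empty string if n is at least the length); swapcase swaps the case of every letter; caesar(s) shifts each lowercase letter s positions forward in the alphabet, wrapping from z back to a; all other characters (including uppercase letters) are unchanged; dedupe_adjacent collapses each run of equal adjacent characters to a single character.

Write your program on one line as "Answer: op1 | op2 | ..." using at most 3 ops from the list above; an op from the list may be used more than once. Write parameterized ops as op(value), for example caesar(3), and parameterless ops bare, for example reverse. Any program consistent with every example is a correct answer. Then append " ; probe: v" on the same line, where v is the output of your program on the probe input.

caesar(14) | dedupe_adjacent | drop(1) ; probe: "dflsjyk"

Check, running the answer program on each example:
  "udbczev" -> "irpqnsj" -> "irpqnsj" -> "rpqnsj"
  "uvat" -> "ijoh" -> "ijoh" -> "joh"
  "yxw" -> "mlk" -> "mlk" -> "lk"
  "bhdadgl" -> "pvroruz" -> "pvroruz" -> "vroruz"
  "innfpab" -> "wbbtdop" -> "wbtdop" -> "btdop"
  "dno" -> "rbc" -> "rbc" -> "bc"
  probe: "zprxevkw" -> "ndflsjyk" -> "ndflsjyk" -> "dflsjyk"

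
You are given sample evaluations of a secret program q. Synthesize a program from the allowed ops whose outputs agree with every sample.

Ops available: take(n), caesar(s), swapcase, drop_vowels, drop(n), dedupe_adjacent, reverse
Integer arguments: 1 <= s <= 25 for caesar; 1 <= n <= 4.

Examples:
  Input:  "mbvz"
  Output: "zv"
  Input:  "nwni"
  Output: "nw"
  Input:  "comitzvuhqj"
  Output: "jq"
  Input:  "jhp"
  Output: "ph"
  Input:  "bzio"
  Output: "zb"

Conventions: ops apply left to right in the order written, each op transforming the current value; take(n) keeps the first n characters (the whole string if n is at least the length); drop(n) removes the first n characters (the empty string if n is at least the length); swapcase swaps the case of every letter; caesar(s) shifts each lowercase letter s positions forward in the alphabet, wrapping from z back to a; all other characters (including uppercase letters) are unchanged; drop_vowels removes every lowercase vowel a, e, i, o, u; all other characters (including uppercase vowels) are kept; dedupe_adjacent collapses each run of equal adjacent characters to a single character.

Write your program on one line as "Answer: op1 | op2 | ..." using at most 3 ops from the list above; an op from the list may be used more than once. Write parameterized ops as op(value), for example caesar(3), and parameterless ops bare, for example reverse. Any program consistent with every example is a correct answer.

reverse | drop_vowels | take(2)

Check, running the answer program on each example:
  "mbvz" -> "zvbm" -> "zvbm" -> "zv"
  "nwni" -> "inwn" -> "nwn" -> "nw"
  "comitzvuhqj" -> "jqhuvztimoc" -> "jqhvztmc" -> "jq"
  "jhp" -> "phj" -> "phj" -> "ph"
  "bzio" -> "oizb" -> "zb" -> "zb"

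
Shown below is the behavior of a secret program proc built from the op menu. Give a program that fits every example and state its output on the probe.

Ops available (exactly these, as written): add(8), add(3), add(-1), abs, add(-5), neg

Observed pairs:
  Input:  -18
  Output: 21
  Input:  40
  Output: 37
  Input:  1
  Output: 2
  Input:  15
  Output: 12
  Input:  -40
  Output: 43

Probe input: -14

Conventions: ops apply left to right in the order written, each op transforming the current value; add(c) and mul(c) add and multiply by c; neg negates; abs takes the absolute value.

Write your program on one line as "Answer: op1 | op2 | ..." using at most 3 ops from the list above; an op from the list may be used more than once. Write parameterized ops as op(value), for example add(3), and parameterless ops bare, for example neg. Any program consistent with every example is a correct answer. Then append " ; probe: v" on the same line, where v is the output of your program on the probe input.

neg | add(3) | abs ; probe: 17

Check, running the answer program on each example:
  -18 -> 18 -> 21 -> 21
  40 -> -40 -> -37 -> 37
  1 -> -1 -> 2 -> 2
  15 -> -15 -> -12 -> 12
  -40 -> 40 -> 43 -> 43
  probe: -14 -> 14 -> 17 -> 17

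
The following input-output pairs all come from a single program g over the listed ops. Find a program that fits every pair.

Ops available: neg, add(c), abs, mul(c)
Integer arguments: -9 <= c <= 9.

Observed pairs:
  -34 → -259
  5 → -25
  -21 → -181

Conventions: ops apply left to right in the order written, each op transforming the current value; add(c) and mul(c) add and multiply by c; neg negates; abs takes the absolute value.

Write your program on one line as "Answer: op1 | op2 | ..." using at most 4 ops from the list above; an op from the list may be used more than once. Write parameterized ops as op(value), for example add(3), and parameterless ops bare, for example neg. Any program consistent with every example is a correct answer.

add(-8) | mul(6) | add(-7)

Check, running the answer program on each example:
  -34 -> -42 -> -252 -> -259
  5 -> -3 -> -18 -> -25
  -21 -> -29 -> -174 -> -181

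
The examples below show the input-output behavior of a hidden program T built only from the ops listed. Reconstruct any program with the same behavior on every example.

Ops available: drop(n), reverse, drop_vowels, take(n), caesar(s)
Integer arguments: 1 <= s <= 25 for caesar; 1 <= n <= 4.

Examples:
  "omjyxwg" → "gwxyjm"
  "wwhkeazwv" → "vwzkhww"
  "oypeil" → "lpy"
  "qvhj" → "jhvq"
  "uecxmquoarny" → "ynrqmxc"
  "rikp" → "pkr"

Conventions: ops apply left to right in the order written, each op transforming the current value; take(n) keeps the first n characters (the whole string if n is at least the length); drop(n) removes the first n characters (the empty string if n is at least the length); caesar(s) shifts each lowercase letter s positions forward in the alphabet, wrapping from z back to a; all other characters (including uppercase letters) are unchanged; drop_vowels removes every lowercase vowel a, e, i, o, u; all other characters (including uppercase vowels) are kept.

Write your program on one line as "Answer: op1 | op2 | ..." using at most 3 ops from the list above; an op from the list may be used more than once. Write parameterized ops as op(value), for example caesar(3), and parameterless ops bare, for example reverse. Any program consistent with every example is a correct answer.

drop_vowels | reverse

Check, running the answer program on each example:
  "omjyxwg" -> "mjyxwg" -> "gwxyjm"
  "wwhkeazwv" -> "wwhkzwv" -> "vwzkhww"
  "oypeil" -> "ypl" -> "lpy"
  "qvhj" -> "qvhj" -> "jhvq"
  "uecxmquoarny" -> "cxmqrny" -> "ynrqmxc"
  "rikp" -> "rkp" -> "pkr"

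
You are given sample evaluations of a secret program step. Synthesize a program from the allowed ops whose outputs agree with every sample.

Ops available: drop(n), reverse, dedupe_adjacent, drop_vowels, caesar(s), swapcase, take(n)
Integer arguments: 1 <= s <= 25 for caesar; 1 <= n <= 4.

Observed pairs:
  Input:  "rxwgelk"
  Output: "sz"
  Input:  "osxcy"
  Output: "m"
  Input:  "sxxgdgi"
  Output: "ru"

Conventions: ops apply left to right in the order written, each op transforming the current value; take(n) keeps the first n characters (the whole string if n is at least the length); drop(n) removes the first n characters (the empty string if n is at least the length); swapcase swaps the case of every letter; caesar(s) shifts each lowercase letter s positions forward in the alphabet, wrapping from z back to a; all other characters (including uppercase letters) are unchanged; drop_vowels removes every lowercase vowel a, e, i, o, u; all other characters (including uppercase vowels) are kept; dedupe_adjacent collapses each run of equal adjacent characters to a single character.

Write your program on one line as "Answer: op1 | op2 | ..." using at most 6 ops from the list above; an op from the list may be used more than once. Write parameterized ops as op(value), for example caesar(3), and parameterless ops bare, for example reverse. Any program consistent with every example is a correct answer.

drop(1) | caesar(14) | drop(1) | take(4) | drop(2)

Check, running the answer program on each example:
  "rxwgelk" -> "xwgelk" -> "lkuszy" -> "kuszy" -> "kusz" -> "sz"
  "osxcy" -> "sxcy" -> "glqm" -> "lqm" -> "lqm" -> "m"
  "sxxgdgi" -> "xxgdgi" -> "lluruw" -> "luruw" -> "luru" -> "ru"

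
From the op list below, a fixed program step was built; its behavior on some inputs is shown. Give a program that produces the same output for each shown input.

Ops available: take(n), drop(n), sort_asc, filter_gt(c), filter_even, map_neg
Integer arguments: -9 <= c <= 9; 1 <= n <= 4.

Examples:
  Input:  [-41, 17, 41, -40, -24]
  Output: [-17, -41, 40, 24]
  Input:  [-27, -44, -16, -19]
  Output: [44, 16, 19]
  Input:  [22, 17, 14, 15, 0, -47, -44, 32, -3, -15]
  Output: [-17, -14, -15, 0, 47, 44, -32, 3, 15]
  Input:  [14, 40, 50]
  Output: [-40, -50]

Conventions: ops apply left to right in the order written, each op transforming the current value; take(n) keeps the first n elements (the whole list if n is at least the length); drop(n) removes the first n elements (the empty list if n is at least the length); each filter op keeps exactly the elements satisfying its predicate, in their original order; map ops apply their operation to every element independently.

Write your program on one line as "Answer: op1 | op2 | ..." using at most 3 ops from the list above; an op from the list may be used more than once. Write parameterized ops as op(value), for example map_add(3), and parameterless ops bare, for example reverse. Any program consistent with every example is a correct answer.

map_neg | drop(1)

Check, running the answer program on each example:
  [-41, 17, 41, -40, -24] -> [41, -17, -41, 40, 24] -> [-17, -41, 40, 24]
  [-27, -44, -16, -19] -> [27, 44, 16, 19] -> [44, 16, 19]
  [22, 17, 14, 15, 0, -47, -44, 32, -3, -15] -> [-22, -17, -14, -15, 0, 47, 44, -32, 3, 15] -> [-17, -14, -15, 0, 47, 44, -32, 3, 15]
  [14, 40, 50] -> [-14, -40, -50] -> [-40, -50]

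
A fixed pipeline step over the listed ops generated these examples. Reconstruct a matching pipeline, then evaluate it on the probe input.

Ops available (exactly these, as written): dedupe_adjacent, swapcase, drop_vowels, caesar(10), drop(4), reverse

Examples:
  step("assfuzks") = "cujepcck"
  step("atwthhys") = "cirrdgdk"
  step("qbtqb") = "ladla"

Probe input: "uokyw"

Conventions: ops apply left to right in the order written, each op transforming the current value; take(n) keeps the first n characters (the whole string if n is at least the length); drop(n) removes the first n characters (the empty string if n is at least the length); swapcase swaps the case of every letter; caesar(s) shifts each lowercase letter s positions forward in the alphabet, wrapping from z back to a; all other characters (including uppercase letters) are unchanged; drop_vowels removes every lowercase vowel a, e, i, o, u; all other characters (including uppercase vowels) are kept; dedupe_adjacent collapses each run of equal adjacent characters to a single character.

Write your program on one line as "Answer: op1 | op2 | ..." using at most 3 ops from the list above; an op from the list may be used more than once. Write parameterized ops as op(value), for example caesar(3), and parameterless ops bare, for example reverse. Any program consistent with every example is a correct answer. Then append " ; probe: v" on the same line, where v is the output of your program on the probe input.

caesar(10) | reverse ; probe: "giuye"

Check, running the answer program on each example:
  "assfuzks" -> "kccpejuc" -> "cujepcck"
  "atwthhys" -> "kdgdrric" -> "cirrdgdk"
  "qbtqb" -> "aldal" -> "ladla"
  probe: "uokyw" -> "eyuig" -> "giuye"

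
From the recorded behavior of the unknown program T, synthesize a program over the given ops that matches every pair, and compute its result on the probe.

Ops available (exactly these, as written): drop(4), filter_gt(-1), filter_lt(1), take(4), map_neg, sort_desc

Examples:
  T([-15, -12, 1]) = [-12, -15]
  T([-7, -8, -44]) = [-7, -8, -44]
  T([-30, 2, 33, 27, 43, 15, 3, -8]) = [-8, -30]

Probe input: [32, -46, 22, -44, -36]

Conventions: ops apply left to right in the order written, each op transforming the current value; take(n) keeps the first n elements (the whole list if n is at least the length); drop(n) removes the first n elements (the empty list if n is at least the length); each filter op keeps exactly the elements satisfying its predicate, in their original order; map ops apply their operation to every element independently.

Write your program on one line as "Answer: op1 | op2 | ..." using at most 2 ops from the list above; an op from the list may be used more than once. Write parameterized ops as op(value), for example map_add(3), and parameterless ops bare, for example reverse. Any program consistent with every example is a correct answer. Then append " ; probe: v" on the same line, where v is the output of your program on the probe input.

sort_desc | filter_lt(1) ; probe: [-36, -44, -46]

Check, running the answer program on each example:
  [-15, -12, 1] -> [1, -12, -15] -> [-12, -15]
  [-7, -8, -44] -> [-7, -8, -44] -> [-7, -8, -44]
  [-30, 2, 33, 27, 43, 15, 3, -8] -> [43, 33, 27, 15, 3, 2, -8, -30] -> [-8, -30]
  probe: [32, -46, 22, -44, -36] -> [32, 22, -36, -44, -46] -> [-36, -44, -46]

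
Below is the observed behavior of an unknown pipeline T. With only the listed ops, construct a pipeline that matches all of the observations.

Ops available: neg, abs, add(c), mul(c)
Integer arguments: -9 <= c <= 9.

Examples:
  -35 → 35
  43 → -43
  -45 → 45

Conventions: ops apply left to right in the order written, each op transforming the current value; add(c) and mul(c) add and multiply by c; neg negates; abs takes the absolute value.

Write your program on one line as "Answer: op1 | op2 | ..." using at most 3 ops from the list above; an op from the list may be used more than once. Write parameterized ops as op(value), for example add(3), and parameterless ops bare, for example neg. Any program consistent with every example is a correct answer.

add(1) | neg | add(1)

Check, running the answer program on each example:
  -35 -> -34 -> 34 -> 35
  43 -> 44 -> -44 -> -43
  -45 -> -44 -> 44 -> 45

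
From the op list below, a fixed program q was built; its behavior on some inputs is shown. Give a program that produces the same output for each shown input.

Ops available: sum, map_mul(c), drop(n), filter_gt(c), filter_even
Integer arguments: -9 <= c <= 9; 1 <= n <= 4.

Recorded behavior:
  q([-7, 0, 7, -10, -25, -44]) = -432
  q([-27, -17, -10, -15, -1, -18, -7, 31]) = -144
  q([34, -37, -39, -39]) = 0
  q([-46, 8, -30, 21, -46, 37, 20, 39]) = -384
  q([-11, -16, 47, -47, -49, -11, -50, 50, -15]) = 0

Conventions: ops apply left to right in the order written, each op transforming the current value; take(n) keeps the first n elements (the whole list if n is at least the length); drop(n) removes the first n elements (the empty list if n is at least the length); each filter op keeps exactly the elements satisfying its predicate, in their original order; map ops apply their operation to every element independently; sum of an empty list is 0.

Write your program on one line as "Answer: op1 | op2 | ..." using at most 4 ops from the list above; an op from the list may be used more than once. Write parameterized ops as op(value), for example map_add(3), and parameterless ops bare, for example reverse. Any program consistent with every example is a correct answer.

filter_even | map_mul(8) | drop(1) | sum

Check, running the answer program on each example:
  [-7, 0, 7, -10, -25, -44] -> [0, -10, -44] -> [0, -80, -352] -> [-80, -352] -> -432
  [-27, -17, -10, -15, -1, -18, -7, 31] -> [-10, -18] -> [-80, -144] -> [-144] -> -144
  [34, -37, -39, -39] -> [34] -> [272] -> [] -> 0
  [-46, 8, -30, 21, -46, 37, 20, 39] -> [-46, 8, -30, -46, 20] -> [-368, 64, -240, -368, 160] -> [64, -240, -368, 160] -> -384
  [-11, -16, 47, -47, -49, -11, -50, 50, -15] -> [-16, -50, 50] -> [-128, -400, 400] -> [-400, 400] -> 0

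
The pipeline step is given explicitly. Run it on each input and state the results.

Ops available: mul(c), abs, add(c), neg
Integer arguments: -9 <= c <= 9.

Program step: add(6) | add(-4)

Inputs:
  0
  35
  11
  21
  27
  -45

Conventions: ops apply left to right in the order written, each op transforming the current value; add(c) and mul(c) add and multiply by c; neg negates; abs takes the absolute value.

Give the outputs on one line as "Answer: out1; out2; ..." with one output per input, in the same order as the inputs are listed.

Execution, op by op:
  0 -> 6 -> 2
  35 -> 41 -> 37
  11 -> 17 -> 13
  21 -> 27 -> 23
  27 -> 33 -> 29
  -45 -> -39 -> -43

2; 37; 13; 23; 29; -43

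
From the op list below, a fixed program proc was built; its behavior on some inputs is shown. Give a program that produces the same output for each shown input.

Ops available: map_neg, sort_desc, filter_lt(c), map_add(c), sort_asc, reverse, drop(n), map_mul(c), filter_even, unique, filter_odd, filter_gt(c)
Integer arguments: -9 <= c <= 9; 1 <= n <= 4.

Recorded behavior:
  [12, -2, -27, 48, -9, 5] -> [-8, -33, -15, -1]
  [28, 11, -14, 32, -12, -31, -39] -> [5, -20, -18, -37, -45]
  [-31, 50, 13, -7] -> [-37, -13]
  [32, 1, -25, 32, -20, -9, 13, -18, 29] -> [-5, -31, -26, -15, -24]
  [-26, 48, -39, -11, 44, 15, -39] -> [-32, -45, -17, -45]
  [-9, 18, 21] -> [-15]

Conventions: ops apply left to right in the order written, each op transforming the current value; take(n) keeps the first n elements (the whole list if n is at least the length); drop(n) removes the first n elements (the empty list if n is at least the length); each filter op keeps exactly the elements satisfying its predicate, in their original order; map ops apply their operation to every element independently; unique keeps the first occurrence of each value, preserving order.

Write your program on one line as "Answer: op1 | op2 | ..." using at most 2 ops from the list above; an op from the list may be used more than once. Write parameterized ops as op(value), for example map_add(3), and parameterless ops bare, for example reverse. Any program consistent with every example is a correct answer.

map_add(-6) | filter_lt(6)

Check, running the answer program on each example:
  [12, -2, -27, 48, -9, 5] -> [6, -8, -33, 42, -15, -1] -> [-8, -33, -15, -1]
  [28, 11, -14, 32, -12, -31, -39] -> [22, 5, -20, 26, -18, -37, -45] -> [5, -20, -18, -37, -45]
  [-31, 50, 13, -7] -> [-37, 44, 7, -13] -> [-37, -13]
  [32, 1, -25, 32, -20, -9, 13, -18, 29] -> [26, -5, -31, 26, -26, -15, 7, -24, 23] -> [-5, -31, -26, -15, -24]
  [-26, 48, -39, -11, 44, 15, -39] -> [-32, 42, -45, -17, 38, 9, -45] -> [-32, -45, -17, -45]
  [-9, 18, 21] -> [-15, 12, 15] -> [-15]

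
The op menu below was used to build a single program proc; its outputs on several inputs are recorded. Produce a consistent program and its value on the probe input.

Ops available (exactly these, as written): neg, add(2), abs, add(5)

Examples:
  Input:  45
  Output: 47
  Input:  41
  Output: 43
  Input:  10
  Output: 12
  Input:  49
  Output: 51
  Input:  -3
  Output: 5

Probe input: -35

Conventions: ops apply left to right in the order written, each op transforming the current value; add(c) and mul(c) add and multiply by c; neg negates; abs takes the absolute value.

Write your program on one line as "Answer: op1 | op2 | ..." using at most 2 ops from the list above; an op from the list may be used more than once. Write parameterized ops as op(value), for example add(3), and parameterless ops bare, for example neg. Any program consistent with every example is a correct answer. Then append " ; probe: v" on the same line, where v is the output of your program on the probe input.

abs | add(2) ; probe: 37

Check, running the answer program on each example:
  45 -> 45 -> 47
  41 -> 41 -> 43
  10 -> 10 -> 12
  49 -> 49 -> 51
  -3 -> 3 -> 5
  probe: -35 -> 35 -> 37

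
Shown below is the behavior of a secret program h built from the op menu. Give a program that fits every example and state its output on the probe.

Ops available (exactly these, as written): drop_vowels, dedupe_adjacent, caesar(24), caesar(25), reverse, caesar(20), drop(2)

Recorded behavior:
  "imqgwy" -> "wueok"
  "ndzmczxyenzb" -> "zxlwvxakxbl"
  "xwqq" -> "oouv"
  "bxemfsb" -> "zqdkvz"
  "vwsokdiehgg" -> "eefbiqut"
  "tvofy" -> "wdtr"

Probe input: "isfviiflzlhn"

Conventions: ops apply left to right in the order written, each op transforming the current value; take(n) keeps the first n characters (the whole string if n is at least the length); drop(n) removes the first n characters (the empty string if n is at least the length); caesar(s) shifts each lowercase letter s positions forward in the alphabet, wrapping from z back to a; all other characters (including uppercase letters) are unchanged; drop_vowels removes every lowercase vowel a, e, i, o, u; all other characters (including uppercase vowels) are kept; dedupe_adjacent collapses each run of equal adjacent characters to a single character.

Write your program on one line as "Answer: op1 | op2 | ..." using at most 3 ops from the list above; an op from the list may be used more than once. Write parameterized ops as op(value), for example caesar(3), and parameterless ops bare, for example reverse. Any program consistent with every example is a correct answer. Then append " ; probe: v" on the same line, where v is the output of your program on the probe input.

reverse | drop_vowels | caesar(24) ; probe: "lfjxjdtdq"

Check, running the answer program on each example:
  "imqgwy" -> "ywgqmi" -> "ywgqm" -> "wueok"
  "ndzmczxyenzb" -> "bzneyxzcmzdn" -> "bznyxzcmzdn" -> "zxlwvxakxbl"
  "xwqq" -> "qqwx" -> "qqwx" -> "oouv"
  "bxemfsb" -> "bsfmexb" -> "bsfmxb" -> "zqdkvz"
  "vwsokdiehgg" -> "ggheidkoswv" -> "gghdkswv" -> "eefbiqut"
  "tvofy" -> "yfovt" -> "yfvt" -> "wdtr"
  probe: "isfviiflzlhn" -> "nhlzlfiivfsi" -> "nhlzlfvfs" -> "lfjxjdtdq"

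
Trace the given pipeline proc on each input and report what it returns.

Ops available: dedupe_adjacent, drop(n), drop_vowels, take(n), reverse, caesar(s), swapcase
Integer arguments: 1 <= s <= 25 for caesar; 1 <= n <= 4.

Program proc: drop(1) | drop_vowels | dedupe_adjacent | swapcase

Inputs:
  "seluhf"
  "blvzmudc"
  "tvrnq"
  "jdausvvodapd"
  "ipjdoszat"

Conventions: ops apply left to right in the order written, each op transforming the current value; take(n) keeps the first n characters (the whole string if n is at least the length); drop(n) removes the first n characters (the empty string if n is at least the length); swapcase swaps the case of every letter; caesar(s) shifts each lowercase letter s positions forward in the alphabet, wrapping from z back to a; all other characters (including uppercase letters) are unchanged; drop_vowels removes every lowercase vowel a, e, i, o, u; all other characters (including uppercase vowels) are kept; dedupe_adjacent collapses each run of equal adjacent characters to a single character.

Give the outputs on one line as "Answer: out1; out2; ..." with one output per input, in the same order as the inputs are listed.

"LHF"; "LVZMDC"; "VRNQ"; "DSVDPD"; "PJDSZT"

Execution, op by op:
  "seluhf" -> "eluhf" -> "lhf" -> "lhf" -> "LHF"
  "blvzmudc" -> "lvzmudc" -> "lvzmdc" -> "lvzmdc" -> "LVZMDC"
  "tvrnq" -> "vrnq" -> "vrnq" -> "vrnq" -> "VRNQ"
  "jdausvvodapd" -> "dausvvodapd" -> "dsvvdpd" -> "dsvdpd" -> "DSVDPD"
  "ipjdoszat" -> "pjdoszat" -> "pjdszt" -> "pjdszt" -> "PJDSZT"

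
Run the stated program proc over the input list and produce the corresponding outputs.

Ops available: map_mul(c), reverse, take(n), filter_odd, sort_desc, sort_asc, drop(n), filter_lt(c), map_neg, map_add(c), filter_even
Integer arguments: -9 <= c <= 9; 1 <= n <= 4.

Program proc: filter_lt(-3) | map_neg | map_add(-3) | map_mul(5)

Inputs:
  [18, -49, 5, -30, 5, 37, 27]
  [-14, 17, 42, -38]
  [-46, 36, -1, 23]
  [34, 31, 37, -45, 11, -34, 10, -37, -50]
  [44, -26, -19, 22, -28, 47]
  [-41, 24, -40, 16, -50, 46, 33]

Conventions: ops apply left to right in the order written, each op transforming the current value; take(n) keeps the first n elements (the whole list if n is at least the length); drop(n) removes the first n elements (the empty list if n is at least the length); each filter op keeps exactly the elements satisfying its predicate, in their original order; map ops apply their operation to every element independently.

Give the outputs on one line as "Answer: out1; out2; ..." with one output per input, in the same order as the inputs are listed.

Execution, op by op:
  [18, -49, 5, -30, 5, 37, 27] -> [-49, -30] -> [49, 30] -> [46, 27] -> [230, 135]
  [-14, 17, 42, -38] -> [-14, -38] -> [14, 38] -> [11, 35] -> [55, 175]
  [-46, 36, -1, 23] -> [-46] -> [46] -> [43] -> [215]
  [34, 31, 37, -45, 11, -34, 10, -37, -50] -> [-45, -34, -37, -50] -> [45, 34, 37, 50] -> [42, 31, 34, 47] -> [210, 155, 170, 235]
  [44, -26, -19, 22, -28, 47] -> [-26, -19, -28] -> [26, 19, 28] -> [23, 16, 25] -> [115, 80, 125]
  [-41, 24, -40, 16, -50, 46, 33] -> [-41, -40, -50] -> [41, 40, 50] -> [38, 37, 47] -> [190, 185, 235]

[230, 135]; [55, 175]; [215]; [210, 155, 170, 235]; [115, 80, 125]; [190, 185, 235]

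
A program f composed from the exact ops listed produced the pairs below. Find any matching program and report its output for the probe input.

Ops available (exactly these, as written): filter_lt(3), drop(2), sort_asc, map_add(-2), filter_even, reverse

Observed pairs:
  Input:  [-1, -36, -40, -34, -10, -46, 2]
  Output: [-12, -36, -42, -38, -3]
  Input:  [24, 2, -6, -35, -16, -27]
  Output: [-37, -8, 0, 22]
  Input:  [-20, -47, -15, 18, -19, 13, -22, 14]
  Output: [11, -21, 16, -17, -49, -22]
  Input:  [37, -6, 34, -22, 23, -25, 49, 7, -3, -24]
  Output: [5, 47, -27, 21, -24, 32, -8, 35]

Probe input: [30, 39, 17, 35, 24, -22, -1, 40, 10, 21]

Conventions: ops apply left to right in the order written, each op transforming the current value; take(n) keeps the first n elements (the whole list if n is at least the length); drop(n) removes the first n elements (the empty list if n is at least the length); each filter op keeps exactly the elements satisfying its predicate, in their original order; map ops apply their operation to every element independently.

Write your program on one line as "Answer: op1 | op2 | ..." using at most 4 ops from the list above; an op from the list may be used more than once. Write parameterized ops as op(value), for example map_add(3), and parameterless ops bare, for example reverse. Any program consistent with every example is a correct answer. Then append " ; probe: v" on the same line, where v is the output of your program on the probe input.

reverse | map_add(-2) | drop(2) ; probe: [38, -3, -24, 22, 33, 15, 37, 28]

Check, running the answer program on each example:
  [-1, -36, -40, -34, -10, -46, 2] -> [2, -46, -10, -34, -40, -36, -1] -> [0, -48, -12, -36, -42, -38, -3] -> [-12, -36, -42, -38, -3]
  [24, 2, -6, -35, -16, -27] -> [-27, -16, -35, -6, 2, 24] -> [-29, -18, -37, -8, 0, 22] -> [-37, -8, 0, 22]
  [-20, -47, -15, 18, -19, 13, -22, 14] -> [14, -22, 13, -19, 18, -15, -47, -20] -> [12, -24, 11, -21, 16, -17, -49, -22] -> [11, -21, 16, -17, -49, -22]
  [37, -6, 34, -22, 23, -25, 49, 7, -3, -24] -> [-24, -3, 7, 49, -25, 23, -22, 34, -6, 37] -> [-26, -5, 5, 47, -27, 21, -24, 32, -8, 35] -> [5, 47, -27, 21, -24, 32, -8, 35]
  probe: [30, 39, 17, 35, 24, -22, -1, 40, 10, 21] -> [21, 10, 40, -1, -22, 24, 35, 17, 39, 30] -> [19, 8, 38, -3, -24, 22, 33, 15, 37, 28] -> [38, -3, -24, 22, 33, 15, 37, 28]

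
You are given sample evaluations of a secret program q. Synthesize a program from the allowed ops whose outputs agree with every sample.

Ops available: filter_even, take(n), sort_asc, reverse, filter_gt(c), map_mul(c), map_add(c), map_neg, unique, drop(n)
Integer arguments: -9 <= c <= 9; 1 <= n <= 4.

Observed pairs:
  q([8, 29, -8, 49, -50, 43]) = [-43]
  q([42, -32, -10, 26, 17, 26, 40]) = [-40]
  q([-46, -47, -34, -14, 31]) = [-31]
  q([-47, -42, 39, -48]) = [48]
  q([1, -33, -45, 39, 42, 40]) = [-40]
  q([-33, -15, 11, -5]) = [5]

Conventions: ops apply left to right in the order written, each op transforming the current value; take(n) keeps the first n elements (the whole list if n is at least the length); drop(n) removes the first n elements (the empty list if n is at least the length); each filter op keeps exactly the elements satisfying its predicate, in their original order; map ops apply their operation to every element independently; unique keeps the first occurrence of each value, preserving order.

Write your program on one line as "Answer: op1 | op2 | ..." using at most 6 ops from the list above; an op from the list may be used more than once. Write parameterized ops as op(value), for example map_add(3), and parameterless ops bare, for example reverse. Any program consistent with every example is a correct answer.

reverse | take(3) | reverse | map_neg | drop(2)

Check, running the answer program on each example:
  [8, 29, -8, 49, -50, 43] -> [43, -50, 49, -8, 29, 8] -> [43, -50, 49] -> [49, -50, 43] -> [-49, 50, -43] -> [-43]
  [42, -32, -10, 26, 17, 26, 40] -> [40, 26, 17, 26, -10, -32, 42] -> [40, 26, 17] -> [17, 26, 40] -> [-17, -26, -40] -> [-40]
  [-46, -47, -34, -14, 31] -> [31, -14, -34, -47, -46] -> [31, -14, -34] -> [-34, -14, 31] -> [34, 14, -31] -> [-31]
  [-47, -42, 39, -48] -> [-48, 39, -42, -47] -> [-48, 39, -42] -> [-42, 39, -48] -> [42, -39, 48] -> [48]
  [1, -33, -45, 39, 42, 40] -> [40, 42, 39, -45, -33, 1] -> [40, 42, 39] -> [39, 42, 40] -> [-39, -42, -40] -> [-40]
  [-33, -15, 11, -5] -> [-5, 11, -15, -33] -> [-5, 11, -15] -> [-15, 11, -5] -> [15, -11, 5] -> [5]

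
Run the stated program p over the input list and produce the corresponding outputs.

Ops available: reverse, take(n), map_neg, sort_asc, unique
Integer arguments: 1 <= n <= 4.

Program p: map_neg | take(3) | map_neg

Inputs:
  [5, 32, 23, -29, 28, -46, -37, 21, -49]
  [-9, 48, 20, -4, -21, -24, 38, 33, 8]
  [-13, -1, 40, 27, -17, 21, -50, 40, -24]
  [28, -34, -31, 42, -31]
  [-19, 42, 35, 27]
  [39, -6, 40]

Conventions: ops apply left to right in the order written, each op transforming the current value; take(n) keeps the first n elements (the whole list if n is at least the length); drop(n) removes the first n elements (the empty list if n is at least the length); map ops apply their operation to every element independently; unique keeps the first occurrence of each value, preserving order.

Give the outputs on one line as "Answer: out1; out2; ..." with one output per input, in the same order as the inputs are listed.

[5, 32, 23]; [-9, 48, 20]; [-13, -1, 40]; [28, -34, -31]; [-19, 42, 35]; [39, -6, 40]

Execution, op by op:
  [5, 32, 23, -29, 28, -46, -37, 21, -49] -> [-5, -32, -23, 29, -28, 46, 37, -21, 49] -> [-5, -32, -23] -> [5, 32, 23]
  [-9, 48, 20, -4, -21, -24, 38, 33, 8] -> [9, -48, -20, 4, 21, 24, -38, -33, -8] -> [9, -48, -20] -> [-9, 48, 20]
  [-13, -1, 40, 27, -17, 21, -50, 40, -24] -> [13, 1, -40, -27, 17, -21, 50, -40, 24] -> [13, 1, -40] -> [-13, -1, 40]
  [28, -34, -31, 42, -31] -> [-28, 34, 31, -42, 31] -> [-28, 34, 31] -> [28, -34, -31]
  [-19, 42, 35, 27] -> [19, -42, -35, -27] -> [19, -42, -35] -> [-19, 42, 35]
  [39, -6, 40] -> [-39, 6, -40] -> [-39, 6, -40] -> [39, -6, 40]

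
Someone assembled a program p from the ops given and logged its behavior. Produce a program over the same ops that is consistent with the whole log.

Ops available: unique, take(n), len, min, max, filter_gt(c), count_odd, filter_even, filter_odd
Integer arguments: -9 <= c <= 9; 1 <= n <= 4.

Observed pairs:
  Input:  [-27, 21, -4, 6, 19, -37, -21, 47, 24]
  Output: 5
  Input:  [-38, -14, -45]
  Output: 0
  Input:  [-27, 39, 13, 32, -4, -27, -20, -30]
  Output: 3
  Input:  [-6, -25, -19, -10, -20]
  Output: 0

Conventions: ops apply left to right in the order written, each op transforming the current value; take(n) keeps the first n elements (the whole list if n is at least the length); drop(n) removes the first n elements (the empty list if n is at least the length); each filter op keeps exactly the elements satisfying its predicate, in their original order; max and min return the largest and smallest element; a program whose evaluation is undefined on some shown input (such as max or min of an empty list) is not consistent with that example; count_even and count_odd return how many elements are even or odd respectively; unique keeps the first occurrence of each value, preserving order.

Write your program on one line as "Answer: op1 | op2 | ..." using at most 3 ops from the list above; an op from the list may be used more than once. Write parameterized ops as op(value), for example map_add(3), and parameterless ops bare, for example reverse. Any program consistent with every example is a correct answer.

filter_gt(-2) | len

Check, running the answer program on each example:
  [-27, 21, -4, 6, 19, -37, -21, 47, 24] -> [21, 6, 19, 47, 24] -> 5
  [-38, -14, -45] -> [] -> 0
  [-27, 39, 13, 32, -4, -27, -20, -30] -> [39, 13, 32] -> 3
  [-6, -25, -19, -10, -20] -> [] -> 0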